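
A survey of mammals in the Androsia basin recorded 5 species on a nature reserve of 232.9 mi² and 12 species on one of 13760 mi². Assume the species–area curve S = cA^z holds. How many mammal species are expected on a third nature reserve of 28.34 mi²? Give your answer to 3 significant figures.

z = ln(12/5) / ln(13760/232.9) = 0.8755 / 4.0789 = 0.2146
c = 5 / 232.9^0.2146 = 5 / 3.222 = 1.552
S₃ = 1.552 × 28.34^0.2146 = 1.552 × 2.05 ≈ 3.181

3.18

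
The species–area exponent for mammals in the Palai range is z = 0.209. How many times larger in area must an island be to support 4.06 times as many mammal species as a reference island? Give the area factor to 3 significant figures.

816

(A₂/A₁)^0.209 = 4.06, so A₂/A₁ = 4.06^(1/0.209) = 4.06^4.785
ln(A₂/A₁) = ln 4.06 / 0.209 = 1.4012 / 0.209 = 6.7042
A₂/A₁ = e^6.7042 ≈ 815.8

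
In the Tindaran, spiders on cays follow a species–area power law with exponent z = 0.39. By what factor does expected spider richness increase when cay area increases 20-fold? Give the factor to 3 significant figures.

S₂/S₁ = (A₂/A₁)^z = 20^0.39
ln(S₂/S₁) = 0.39 × ln 20 = 0.39 × 2.9957 = 1.1683
S₂/S₁ = e^1.1683 ≈ 3.217

3.22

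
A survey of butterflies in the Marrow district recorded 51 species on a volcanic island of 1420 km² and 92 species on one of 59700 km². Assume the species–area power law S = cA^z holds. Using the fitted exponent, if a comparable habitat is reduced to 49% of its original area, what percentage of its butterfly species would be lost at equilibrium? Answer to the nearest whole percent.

11%

z = ln(92/51) / ln(59700/1420) = 0.5900 / 3.7387 = 0.1578
S_new/S_old = (A_new/A_old)^z = 0.49^0.1578 = exp(0.1578 × -0.7133) = 0.8935
Fraction lost = 1 − 0.8935 = 0.1065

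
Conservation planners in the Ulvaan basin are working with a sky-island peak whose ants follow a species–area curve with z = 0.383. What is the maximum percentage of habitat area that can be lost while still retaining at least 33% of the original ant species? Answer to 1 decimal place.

Need (A_new/A_old)^0.383 = 0.33, so A_new/A_old = 0.33^(1/0.383) = 0.33^2.611
ln(A_new/A_old) = ln 0.33 / 0.383 = -1.1087 / 0.383 = -2.8947
A_new/A_old = e^-2.8947 ≈ 0.05532
Fraction that can be lost = 1 − 0.05532 = 0.9447

94.5%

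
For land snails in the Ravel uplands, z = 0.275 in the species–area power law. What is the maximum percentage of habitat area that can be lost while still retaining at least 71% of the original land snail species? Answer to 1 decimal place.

Need (A_new/A_old)^0.275 = 0.71, so A_new/A_old = 0.71^(1/0.275) = 0.71^3.636
ln(A_new/A_old) = ln 0.71 / 0.275 = -0.3425 / 0.275 = -1.2454
A_new/A_old = e^-1.2454 ≈ 0.2878
Fraction that can be lost = 1 − 0.2878 = 0.7122

71.2%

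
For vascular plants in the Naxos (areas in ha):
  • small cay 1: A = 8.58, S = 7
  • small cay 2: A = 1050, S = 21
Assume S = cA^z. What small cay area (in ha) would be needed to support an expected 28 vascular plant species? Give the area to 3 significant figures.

3700 ha

z = ln(21/7) / ln(1050/8.58) = 1.0986 / 4.8071 = 0.2285
c = 7 / 8.58^0.2285 = 7 / 1.634 = 4.283
A = (28/4.283)^(1/0.2285) ⇒ ln A = ln(6.537)/0.2285 = 8.2153
A = e^8.2153 ≈ 3697 ha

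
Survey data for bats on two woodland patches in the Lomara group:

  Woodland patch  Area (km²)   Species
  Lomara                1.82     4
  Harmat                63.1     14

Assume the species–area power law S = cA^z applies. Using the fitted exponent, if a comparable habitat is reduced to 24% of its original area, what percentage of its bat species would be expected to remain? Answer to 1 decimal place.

z = ln(14/4) / ln(63.1/1.82) = 1.2528 / 3.5459 = 0.3533
S_new/S_old = (A_new/A_old)^z = 0.24^0.3533 = exp(0.3533 × -1.4271) = 0.604

60.4%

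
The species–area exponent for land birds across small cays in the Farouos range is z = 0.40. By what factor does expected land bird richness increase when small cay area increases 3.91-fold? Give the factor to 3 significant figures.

1.73

S₂/S₁ = (A₂/A₁)^z = 3.91^0.4
ln(S₂/S₁) = 0.4 × ln 3.91 = 0.4 × 1.3635 = 0.5454
S₂/S₁ = e^0.5454 ≈ 1.725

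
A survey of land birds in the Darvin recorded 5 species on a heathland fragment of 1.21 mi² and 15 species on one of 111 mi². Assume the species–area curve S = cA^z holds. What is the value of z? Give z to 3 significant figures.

0.243

Taking logs: ln S = ln c + z ln A, so z = (ln S₂ − ln S₁)/(ln A₂ − ln A₁).
z = ln(15/5) / ln(111/1.21) = ln(3) / ln(91.74) = 1.0986 / 4.5189 = 0.2431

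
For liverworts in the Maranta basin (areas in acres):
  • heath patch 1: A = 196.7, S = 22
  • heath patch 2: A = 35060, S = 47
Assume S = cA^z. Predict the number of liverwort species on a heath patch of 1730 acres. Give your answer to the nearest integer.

z = ln(47/22) / ln(35060/196.7) = 0.7591 / 5.1831 = 0.1465
c = 22 / 196.7^0.1465 = 22 / 2.167 = 10.15
S₃ = 10.15 × 1730^0.1465 = 10.15 × 2.98 ≈ 30.25

30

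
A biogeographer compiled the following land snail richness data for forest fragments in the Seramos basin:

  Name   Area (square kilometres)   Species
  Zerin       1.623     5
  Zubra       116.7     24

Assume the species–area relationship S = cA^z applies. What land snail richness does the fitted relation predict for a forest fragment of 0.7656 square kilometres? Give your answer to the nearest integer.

z = ln(24/5) / ln(116.7/1.623) = 1.5686 / 4.2753 = 0.3669
c = 5 / 1.623^0.3669 = 5 / 1.194 = 4.186
S₃ = 4.186 × 0.7656^0.3669 = 4.186 × 0.9067 ≈ 3.795

4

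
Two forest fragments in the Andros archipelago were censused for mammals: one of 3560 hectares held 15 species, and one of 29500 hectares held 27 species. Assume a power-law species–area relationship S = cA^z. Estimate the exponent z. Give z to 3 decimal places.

0.278

Taking logs: ln S = ln c + z ln A, so z = (ln S₂ − ln S₁)/(ln A₂ − ln A₁).
z = ln(27/15) / ln(29500/3560) = ln(1.8) / ln(8.287) = 0.5878 / 2.1146 = 0.2780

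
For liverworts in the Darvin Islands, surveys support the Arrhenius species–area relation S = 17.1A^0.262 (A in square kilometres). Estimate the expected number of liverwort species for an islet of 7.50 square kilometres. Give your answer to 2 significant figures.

S = 17.1 × 7.5^0.262
ln S = ln 17.1 + 0.262 × ln 7.5 = 2.8391 + 0.262 × 2.0149 = 3.3670
S = e^3.3670 ≈ 28.99

29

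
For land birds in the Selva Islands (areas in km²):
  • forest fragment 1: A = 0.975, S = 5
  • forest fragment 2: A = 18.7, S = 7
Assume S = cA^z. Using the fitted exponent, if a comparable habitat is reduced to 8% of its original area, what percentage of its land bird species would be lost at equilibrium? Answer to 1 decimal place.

25.0%

z = ln(7/5) / ln(18.7/0.975) = 0.3365 / 2.9538 = 0.1139
S_new/S_old = (A_new/A_old)^z = 0.08^0.1139 = exp(0.1139 × -2.5257) = 0.75
Fraction lost = 1 − 0.75 = 0.25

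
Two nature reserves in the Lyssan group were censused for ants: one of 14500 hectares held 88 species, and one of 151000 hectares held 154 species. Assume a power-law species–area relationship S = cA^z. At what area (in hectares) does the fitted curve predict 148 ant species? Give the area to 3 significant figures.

z = ln(154/88) / ln(151000/14500) = 0.5596 / 2.3431 = 0.2388
c = 88 / 14500^0.2388 = 88 / 9.86 = 8.925
A = (148/8.925)^(1/0.2388) ⇒ ln A = ln(16.58)/0.2388 = 11.7586
A = e^11.7586 ≈ 127854 hectares

128000 hectares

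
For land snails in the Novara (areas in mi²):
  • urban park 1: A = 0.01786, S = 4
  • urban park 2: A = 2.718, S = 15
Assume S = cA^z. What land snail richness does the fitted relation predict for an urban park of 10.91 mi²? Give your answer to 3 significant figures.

21.6

z = ln(15/4) / ln(2.718/0.01786) = 1.3218 / 5.0251 = 0.2630
c = 4 / 0.01786^0.2630 = 4 / 0.3469 = 11.53
S₃ = 11.53 × 10.91^0.2630 = 11.53 × 1.875 ≈ 21.62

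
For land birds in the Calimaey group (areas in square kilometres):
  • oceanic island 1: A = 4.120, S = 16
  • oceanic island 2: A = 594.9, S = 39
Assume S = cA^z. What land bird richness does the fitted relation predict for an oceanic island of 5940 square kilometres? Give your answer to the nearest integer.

z = ln(39/16) / ln(594.9/4.12) = 0.8910 / 4.9725 = 0.1792
c = 16 / 4.12^0.1792 = 16 / 1.289 = 12.41
S₃ = 12.41 × 5940^0.1792 = 12.41 × 4.744 ≈ 58.9

59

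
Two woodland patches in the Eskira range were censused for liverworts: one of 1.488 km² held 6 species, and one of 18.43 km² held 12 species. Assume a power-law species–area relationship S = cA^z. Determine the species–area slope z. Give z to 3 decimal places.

0.275

Taking logs: ln S = ln c + z ln A, so z = (ln S₂ − ln S₁)/(ln A₂ − ln A₁).
z = ln(12/6) / ln(18.43/1.488) = ln(2) / ln(12.39) = 0.6931 / 2.5165 = 0.2754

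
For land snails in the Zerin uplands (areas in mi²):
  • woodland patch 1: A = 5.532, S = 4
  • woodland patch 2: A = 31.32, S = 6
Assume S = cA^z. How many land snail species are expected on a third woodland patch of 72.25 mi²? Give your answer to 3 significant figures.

7.30

z = ln(6/4) / ln(31.32/5.532) = 0.4055 / 1.7337 = 0.2339
c = 4 / 5.532^0.2339 = 4 / 1.492 = 2.681
S₃ = 2.681 × 72.25^0.2339 = 2.681 × 2.721 ≈ 7.295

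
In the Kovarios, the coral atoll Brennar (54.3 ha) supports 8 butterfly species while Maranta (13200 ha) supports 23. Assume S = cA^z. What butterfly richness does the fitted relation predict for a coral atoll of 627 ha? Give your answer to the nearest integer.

13

z = ln(23/8) / ln(13200/54.3) = 1.0561 / 5.4934 = 0.1922
c = 8 / 54.3^0.1922 = 8 / 2.155 = 3.712
S₃ = 3.712 × 627^0.1922 = 3.712 × 3.449 ≈ 12.8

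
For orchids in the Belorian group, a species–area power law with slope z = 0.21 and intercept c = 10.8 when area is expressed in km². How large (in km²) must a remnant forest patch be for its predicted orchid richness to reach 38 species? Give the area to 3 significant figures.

38 = 10.8 × A^0.21  ⇒  A^0.21 = 38/10.8 = 3.519
ln A = ln(3.519) / 0.21 = 1.2580 / 0.21 = 5.9907
A = e^5.9907 ≈ 399.7 km²

400 km²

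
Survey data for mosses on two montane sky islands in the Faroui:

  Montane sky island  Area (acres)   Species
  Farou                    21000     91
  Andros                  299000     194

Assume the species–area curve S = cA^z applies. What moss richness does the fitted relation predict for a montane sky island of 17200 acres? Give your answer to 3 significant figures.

86.0

z = ln(194/91) / ln(299000/21000) = 0.7570 / 2.6559 = 0.2850
c = 91 / 21000^0.2850 = 91 / 17.06 = 5.335
S₃ = 5.335 × 17200^0.2850 = 5.335 × 16.11 ≈ 85.97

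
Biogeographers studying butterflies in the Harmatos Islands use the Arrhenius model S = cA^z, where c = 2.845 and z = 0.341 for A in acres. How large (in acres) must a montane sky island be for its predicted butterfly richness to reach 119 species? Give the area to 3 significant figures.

119 = 2.845 × A^0.341  ⇒  A^0.341 = 119/2.845 = 41.83
ln A = ln(41.83) / 0.341 = 3.7336 / 0.341 = 10.9489
A = e^10.9489 ≈ 56889 acres

56900 acres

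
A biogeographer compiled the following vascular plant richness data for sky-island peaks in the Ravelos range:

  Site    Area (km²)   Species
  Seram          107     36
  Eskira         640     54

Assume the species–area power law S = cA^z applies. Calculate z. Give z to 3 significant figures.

0.227

Taking logs: ln S = ln c + z ln A, so z = (ln S₂ − ln S₁)/(ln A₂ − ln A₁).
z = ln(54/36) / ln(640/107) = ln(1.5) / ln(5.981) = 0.4055 / 1.7886 = 0.2267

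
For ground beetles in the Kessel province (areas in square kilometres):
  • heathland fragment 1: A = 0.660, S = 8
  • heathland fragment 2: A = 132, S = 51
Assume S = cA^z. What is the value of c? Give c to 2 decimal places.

z = ln(S₂/S₁) / ln(A₂/A₁) = ln(51/8) / ln(132/0.66) = 1.8524 / 5.2983 = 0.3496
c = S₁ / A₁^z = 8 / 0.66^0.3496 = 8 / 0.8648 = 9.251

9.25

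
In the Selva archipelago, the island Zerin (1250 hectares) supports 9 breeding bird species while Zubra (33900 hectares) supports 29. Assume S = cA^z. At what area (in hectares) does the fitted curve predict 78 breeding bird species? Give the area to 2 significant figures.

550000 hectares

z = ln(29/9) / ln(33900/1250) = 1.1701 / 3.3003 = 0.3545
c = 9 / 1250^0.3545 = 9 / 12.53 = 0.7182
A = (78/0.7182)^(1/0.3545) ⇒ ln A = ln(108.6)/0.3545 = 13.2219
A = e^13.2219 ≈ 552319 hectares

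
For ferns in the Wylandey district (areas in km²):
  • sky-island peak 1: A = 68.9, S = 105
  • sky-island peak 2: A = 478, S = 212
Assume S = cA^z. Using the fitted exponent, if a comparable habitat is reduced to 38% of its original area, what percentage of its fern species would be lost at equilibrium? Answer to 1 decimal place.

29.6%

z = ln(212/105) / ln(478/68.9) = 0.7026 / 1.9370 = 0.3627
S_new/S_old = (A_new/A_old)^z = 0.38^0.3627 = exp(0.3627 × -0.9676) = 0.704
Fraction lost = 1 − 0.704 = 0.296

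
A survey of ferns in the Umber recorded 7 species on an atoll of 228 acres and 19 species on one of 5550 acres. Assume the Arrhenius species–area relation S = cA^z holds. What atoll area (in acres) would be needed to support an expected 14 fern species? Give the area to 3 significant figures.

2090 acres

z = ln(19/7) / ln(5550/228) = 0.9985 / 3.1922 = 0.3128
c = 7 / 228^0.3128 = 7 / 5.465 = 1.281
A = (14/1.281)^(1/0.3128) ⇒ ln A = ln(10.93)/0.3128 = 7.6453
A = e^7.6453 ≈ 2091 acres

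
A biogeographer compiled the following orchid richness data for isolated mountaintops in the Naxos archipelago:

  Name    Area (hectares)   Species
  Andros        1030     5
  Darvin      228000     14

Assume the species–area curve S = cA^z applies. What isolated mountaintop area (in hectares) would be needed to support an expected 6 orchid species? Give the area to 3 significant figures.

z = ln(14/5) / ln(228000/1030) = 1.0296 / 5.3998 = 0.1907
c = 5 / 1030^0.1907 = 5 / 3.754 = 1.332
A = (6/1.332)^(1/0.1907) ⇒ ln A = ln(4.505)/0.1907 = 7.8935
A = e^7.8935 ≈ 2680 hectares

2680 hectares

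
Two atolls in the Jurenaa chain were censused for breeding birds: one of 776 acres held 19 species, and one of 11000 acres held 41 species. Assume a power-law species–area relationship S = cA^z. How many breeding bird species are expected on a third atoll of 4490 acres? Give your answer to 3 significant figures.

31.6

z = ln(41/19) / ln(11000/776) = 0.7691 / 2.6515 = 0.2901
c = 19 / 776^0.2901 = 19 / 6.891 = 2.757
S₃ = 2.757 × 4490^0.2901 = 2.757 × 11.47 ≈ 31.62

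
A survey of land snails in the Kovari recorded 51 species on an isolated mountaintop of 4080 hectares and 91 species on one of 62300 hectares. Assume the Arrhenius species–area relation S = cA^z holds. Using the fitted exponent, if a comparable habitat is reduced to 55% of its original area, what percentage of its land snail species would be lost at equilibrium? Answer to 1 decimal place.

z = ln(91/51) / ln(62300/4080) = 0.5790 / 2.7259 = 0.2124
S_new/S_old = (A_new/A_old)^z = 0.55^0.2124 = exp(0.2124 × -0.5978) = 0.8807
Fraction lost = 1 − 0.8807 = 0.1193

11.9%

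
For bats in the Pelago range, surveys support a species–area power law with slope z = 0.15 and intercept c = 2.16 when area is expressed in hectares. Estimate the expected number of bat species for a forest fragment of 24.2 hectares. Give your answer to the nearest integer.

3 species

S = 2.16 × 24.2^0.15
ln S = ln 2.16 + 0.15 × ln 24.2 = 0.7701 + 0.15 × 3.1864 = 1.2481
S = e^1.2481 ≈ 3.484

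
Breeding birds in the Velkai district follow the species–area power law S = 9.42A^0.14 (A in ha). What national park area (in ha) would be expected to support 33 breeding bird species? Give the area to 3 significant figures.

33 = 9.42 × A^0.14  ⇒  A^0.14 = 33/9.42 = 3.503
ln A = ln(3.503) / 0.14 = 1.2537 / 0.14 = 8.9548
A = e^8.9548 ≈ 7745 ha

7750 ha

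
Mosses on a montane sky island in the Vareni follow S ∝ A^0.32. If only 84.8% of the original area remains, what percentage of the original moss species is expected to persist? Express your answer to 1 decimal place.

S_new/S_old = (A_new/A_old)^z = 0.848^0.32
= exp(0.32 × ln 0.848) = exp(0.32 × -0.1649) = exp(-0.0528) ≈ 0.9486

94.9%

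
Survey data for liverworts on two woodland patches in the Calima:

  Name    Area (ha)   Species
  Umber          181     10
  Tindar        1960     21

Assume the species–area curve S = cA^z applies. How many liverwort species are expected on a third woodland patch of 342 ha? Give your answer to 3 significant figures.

z = ln(21/10) / ln(1960/181) = 0.7419 / 2.3822 = 0.3115
c = 10 / 181^0.3115 = 10 / 5.048 = 1.981
S₃ = 1.981 × 342^0.3115 = 1.981 × 6.155 ≈ 12.19

12.2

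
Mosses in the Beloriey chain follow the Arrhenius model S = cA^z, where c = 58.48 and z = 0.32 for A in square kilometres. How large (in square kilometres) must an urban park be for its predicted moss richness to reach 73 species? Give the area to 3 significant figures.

73 = 58.48 × A^0.32  ⇒  A^0.32 = 73/58.48 = 1.248
ln A = ln(1.248) / 0.32 = 0.2218 / 0.32 = 0.6930
A = e^0.6930 ≈ 2 square kilometres

2.00 square kilometres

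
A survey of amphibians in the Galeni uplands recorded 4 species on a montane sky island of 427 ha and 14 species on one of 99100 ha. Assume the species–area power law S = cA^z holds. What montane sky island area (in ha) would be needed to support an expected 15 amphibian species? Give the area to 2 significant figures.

130000 ha

z = ln(14/4) / ln(99100/427) = 1.2528 / 5.4471 = 0.2300
c = 4 / 427^0.2300 = 4 / 4.027 = 0.9933
A = (15/0.9933)^(1/0.2300) ⇒ ln A = ln(15.1)/0.2300 = 11.8039
A = e^11.8039 ≈ 133769 ha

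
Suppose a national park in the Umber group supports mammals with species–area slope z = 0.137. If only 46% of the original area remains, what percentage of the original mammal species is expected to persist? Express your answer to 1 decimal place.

89.9%

S_new/S_old = (A_new/A_old)^z = 0.46^0.137
= exp(0.137 × ln 0.46) = exp(0.137 × -0.7765) = exp(-0.1064) ≈ 0.8991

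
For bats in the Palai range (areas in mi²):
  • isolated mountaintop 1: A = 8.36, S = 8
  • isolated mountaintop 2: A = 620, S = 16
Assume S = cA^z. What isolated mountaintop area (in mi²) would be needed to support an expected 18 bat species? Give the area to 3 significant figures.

1290 mi²

z = ln(16/8) / ln(620/8.36) = 0.6931 / 4.3063 = 0.1610
c = 8 / 8.36^0.1610 = 8 / 1.407 = 5.684
A = (18/5.684)^(1/0.1610) ⇒ ln A = ln(3.167)/0.1610 = 7.1615
A = e^7.1615 ≈ 1289 mi²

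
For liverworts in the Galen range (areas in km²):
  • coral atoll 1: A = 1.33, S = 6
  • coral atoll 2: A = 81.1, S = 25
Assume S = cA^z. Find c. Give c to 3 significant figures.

z = ln(S₂/S₁) / ln(A₂/A₁) = ln(25/6) / ln(81.1/1.33) = 1.4271 / 4.1105 = 0.3472
c = S₁ / A₁^z = 6 / 1.33^0.3472 = 6 / 1.104 = 5.434

5.43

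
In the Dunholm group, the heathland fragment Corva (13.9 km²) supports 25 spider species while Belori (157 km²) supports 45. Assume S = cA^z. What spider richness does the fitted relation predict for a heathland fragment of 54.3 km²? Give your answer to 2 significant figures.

z = ln(45/25) / ln(157/13.9) = 0.5878 / 2.4244 = 0.2425
c = 25 / 13.9^0.2425 = 25 / 1.893 = 13.21
S₃ = 13.21 × 54.3^0.2425 = 13.21 × 2.634 ≈ 34.79

35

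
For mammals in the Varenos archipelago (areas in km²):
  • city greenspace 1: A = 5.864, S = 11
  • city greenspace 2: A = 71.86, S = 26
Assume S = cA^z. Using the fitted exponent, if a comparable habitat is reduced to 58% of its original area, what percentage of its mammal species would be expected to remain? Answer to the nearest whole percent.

z = ln(26/11) / ln(71.86/5.864) = 0.8602 / 2.5059 = 0.3433
S_new/S_old = (A_new/A_old)^z = 0.58^0.3433 = exp(0.3433 × -0.5447) = 0.8295

83%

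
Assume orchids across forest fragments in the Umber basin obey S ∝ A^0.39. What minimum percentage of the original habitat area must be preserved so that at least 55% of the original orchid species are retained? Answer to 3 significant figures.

21.6%

Need (A_new/A_old)^0.39 = 0.55, so A_new/A_old = 0.55^(1/0.39) = 0.55^2.564
ln(A_new/A_old) = ln 0.55 / 0.39 = -0.5978 / 0.39 = -1.5329
A_new/A_old = e^-1.5329 ≈ 0.2159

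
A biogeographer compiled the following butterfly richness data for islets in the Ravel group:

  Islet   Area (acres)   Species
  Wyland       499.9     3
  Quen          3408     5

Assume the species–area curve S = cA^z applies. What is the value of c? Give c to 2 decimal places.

z = ln(S₂/S₁) / ln(A₂/A₁) = ln(5/3) / ln(3408/499.9) = 0.5108 / 1.9195 = 0.2661
c = S₁ / A₁^z = 3 / 499.9^0.2661 = 3 / 5.227 = 0.5739

0.57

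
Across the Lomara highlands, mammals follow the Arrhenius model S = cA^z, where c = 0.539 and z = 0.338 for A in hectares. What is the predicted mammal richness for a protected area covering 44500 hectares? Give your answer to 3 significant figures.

20.1

S = 0.539 × 44500^0.338 = 0.539 × 37.25 ≈ 20.08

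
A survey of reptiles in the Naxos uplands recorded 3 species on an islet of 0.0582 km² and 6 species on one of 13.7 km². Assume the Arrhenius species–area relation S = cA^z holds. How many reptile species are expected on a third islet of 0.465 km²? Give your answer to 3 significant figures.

3.91

z = ln(6/3) / ln(13.7/0.0582) = 0.6931 / 5.4613 = 0.1269
c = 3 / 0.0582^0.1269 = 3 / 0.697 = 4.304
S₃ = 4.304 × 0.465^0.1269 = 4.304 × 0.9074 ≈ 3.905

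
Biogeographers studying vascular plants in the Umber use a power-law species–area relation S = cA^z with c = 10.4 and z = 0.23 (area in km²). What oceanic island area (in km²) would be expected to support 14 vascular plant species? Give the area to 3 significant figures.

3.64 km²

14 = 10.4 × A^0.23  ⇒  A^0.23 = 14/10.4 = 1.346
ln A = ln(1.346) / 0.23 = 0.2973 / 0.23 = 1.2924
A = e^1.2924 ≈ 3.642 km²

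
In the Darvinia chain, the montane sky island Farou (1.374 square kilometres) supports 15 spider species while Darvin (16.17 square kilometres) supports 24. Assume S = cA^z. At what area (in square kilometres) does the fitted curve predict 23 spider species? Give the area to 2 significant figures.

13 square kilometres

z = ln(24/15) / ln(16.17/1.374) = 0.4700 / 2.4654 = 0.1906
c = 15 / 1.374^0.1906 = 15 / 1.062 = 14.12
A = (23/14.12)^(1/0.1906) ⇒ ln A = ln(1.629)/0.1906 = 2.5599
A = e^2.5599 ≈ 12.93 square kilometres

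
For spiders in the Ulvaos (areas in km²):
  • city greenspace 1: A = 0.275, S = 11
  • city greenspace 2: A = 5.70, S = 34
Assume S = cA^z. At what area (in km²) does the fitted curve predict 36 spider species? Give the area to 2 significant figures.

z = ln(34/11) / ln(5.7/0.275) = 1.1285 / 3.0315 = 0.3723
c = 11 / 0.275^0.3723 = 11 / 0.6184 = 17.79
A = (36/17.79)^(1/0.3723) ⇒ ln A = ln(2.024)/0.3723 = 1.8940
A = e^1.8940 ≈ 6.646 km²

6.6 km²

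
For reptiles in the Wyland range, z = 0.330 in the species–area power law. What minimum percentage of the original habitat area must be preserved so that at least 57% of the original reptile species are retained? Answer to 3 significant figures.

18.2%

Need (A_new/A_old)^0.33 = 0.57, so A_new/A_old = 0.57^(1/0.33) = 0.57^3.03
ln(A_new/A_old) = ln 0.57 / 0.33 = -0.5621 / 0.33 = -1.7034
A_new/A_old = e^-1.7034 ≈ 0.1821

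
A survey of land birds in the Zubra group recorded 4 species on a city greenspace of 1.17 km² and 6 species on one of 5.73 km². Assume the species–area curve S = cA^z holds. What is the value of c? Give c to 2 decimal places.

z = ln(S₂/S₁) / ln(A₂/A₁) = ln(6/4) / ln(5.73/1.17) = 0.4055 / 1.5887 = 0.2552
c = S₁ / A₁^z = 4 / 1.17^0.2552 = 4 / 1.041 = 3.843

3.84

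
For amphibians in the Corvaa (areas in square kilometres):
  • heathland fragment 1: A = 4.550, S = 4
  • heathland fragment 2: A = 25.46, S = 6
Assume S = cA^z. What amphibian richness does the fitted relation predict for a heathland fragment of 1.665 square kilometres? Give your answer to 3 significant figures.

3.16

z = ln(6/4) / ln(25.46/4.55) = 0.4055 / 1.7220 = 0.2355
c = 4 / 4.55^0.2355 = 4 / 1.429 = 2.8
S₃ = 2.8 × 1.665^0.2355 = 2.8 × 1.128 ≈ 3.157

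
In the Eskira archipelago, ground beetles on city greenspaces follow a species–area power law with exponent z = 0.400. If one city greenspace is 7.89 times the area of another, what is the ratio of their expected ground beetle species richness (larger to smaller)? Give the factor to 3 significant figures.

S₂/S₁ = (A₂/A₁)^z = 7.89^0.4
ln(S₂/S₁) = 0.4 × ln 7.89 = 0.4 × 2.0656 = 0.8262
S₂/S₁ = e^0.8262 ≈ 2.285

2.28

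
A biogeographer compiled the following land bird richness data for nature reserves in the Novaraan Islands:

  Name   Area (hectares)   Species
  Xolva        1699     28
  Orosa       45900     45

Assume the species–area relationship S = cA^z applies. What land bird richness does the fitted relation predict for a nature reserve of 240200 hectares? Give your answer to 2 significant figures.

57

z = ln(45/28) / ln(45900/1699) = 0.4745 / 3.2964 = 0.1439
c = 28 / 1699^0.1439 = 28 / 2.917 = 9.599
S₃ = 9.599 × 240200^0.1439 = 9.599 × 5.949 ≈ 57.1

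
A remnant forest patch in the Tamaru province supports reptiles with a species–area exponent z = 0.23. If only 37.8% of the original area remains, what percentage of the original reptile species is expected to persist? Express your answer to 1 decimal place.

80.0%

S_new/S_old = (A_new/A_old)^z = 0.378^0.23
= exp(0.23 × ln 0.378) = exp(0.23 × -0.9729) = exp(-0.2238) ≈ 0.7995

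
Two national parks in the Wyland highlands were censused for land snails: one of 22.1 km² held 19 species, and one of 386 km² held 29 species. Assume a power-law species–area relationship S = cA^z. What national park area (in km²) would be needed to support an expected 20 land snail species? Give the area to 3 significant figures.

31.3 km²

z = ln(29/19) / ln(386/22.1) = 0.4229 / 2.8603 = 0.1478
c = 19 / 22.1^0.1478 = 19 / 1.58 = 12.02
A = (20/12.02)^(1/0.1478) ⇒ ln A = ln(1.664)/0.1478 = 3.4425
A = e^3.4425 ≈ 31.27 km²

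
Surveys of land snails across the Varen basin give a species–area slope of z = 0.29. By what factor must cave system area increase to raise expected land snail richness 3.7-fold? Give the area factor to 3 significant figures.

(A₂/A₁)^0.29 = 3.7, so A₂/A₁ = 3.7^(1/0.29) = 3.7^3.448
ln(A₂/A₁) = ln 3.7 / 0.29 = 1.3083 / 0.29 = 4.5115
A₂/A₁ = e^4.5115 ≈ 91.06

91.1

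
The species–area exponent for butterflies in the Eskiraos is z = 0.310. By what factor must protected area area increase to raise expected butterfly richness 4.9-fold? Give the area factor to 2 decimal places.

168.44

(A₂/A₁)^0.31 = 4.9, so A₂/A₁ = 4.9^(1/0.31) = 4.9^3.226
ln(A₂/A₁) = ln 4.9 / 0.31 = 1.5892 / 0.31 = 5.1266
A₂/A₁ = e^5.1266 ≈ 168.4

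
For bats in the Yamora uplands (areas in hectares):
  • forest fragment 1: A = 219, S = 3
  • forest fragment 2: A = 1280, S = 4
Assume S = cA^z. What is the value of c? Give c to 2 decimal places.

z = ln(S₂/S₁) / ln(A₂/A₁) = ln(4/3) / ln(1280/219) = 0.2877 / 1.7655 = 0.1629
c = S₁ / A₁^z = 3 / 219^0.1629 = 3 / 2.406 = 1.247

1.25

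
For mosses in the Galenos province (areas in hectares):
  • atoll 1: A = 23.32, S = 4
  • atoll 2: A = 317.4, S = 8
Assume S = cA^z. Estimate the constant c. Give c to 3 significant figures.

1.73

z = ln(S₂/S₁) / ln(A₂/A₁) = ln(8/4) / ln(317.4/23.32) = 0.6931 / 2.6109 = 0.2655
c = S₁ / A₁^z = 4 / 23.32^0.2655 = 4 / 2.307 = 1.734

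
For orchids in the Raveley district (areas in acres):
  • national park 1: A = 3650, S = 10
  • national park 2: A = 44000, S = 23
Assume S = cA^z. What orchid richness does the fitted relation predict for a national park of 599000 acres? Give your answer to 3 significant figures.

55.1

z = ln(23/10) / ln(44000/3650) = 0.8329 / 2.4895 = 0.3346
c = 10 / 3650^0.3346 = 10 / 15.55 = 0.6429
S₃ = 0.6429 × 599000^0.3346 = 0.6429 × 85.7 ≈ 55.1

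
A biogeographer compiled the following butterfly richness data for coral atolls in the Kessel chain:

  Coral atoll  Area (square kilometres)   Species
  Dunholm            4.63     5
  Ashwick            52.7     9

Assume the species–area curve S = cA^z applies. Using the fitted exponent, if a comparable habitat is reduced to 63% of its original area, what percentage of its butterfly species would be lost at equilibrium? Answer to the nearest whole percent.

z = ln(9/5) / ln(52.7/4.63) = 0.5878 / 2.4321 = 0.2417
S_new/S_old = (A_new/A_old)^z = 0.63^0.2417 = exp(0.2417 × -0.4620) = 0.8943
Fraction lost = 1 − 0.8943 = 0.1057

11%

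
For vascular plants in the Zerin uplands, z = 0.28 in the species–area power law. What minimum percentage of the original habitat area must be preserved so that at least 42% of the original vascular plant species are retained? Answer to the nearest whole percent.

Need (A_new/A_old)^0.28 = 0.42, so A_new/A_old = 0.42^(1/0.28) = 0.42^3.571
ln(A_new/A_old) = ln 0.42 / 0.28 = -0.8675 / 0.28 = -3.0982
A_new/A_old = e^-3.0982 ≈ 0.04513

5%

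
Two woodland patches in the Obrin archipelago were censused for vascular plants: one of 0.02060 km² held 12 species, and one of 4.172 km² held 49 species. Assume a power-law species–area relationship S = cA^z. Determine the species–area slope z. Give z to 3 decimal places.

0.265

Taking logs: ln S = ln c + z ln A, so z = (ln S₂ − ln S₁)/(ln A₂ − ln A₁).
z = ln(49/12) / ln(4.172/0.0206) = ln(4.083) / ln(202.5) = 1.4069 / 5.3109 = 0.2649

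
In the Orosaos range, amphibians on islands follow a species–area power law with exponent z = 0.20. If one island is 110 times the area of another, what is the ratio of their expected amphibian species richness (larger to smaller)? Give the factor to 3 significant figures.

2.56

S₂/S₁ = (A₂/A₁)^z = 110^0.2
ln(S₂/S₁) = 0.2 × ln 110 = 0.2 × 4.7005 = 0.9401
S₂/S₁ = e^0.9401 ≈ 2.56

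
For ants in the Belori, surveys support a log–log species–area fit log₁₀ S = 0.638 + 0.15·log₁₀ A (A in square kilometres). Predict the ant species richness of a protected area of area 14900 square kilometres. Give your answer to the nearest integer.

18

S = 4.345 × 14900^0.15
ln S = ln 4.345 + 0.15 × ln 14900 = 1.4690 + 0.15 × 9.6091 = 2.9104
S = e^2.9104 ≈ 18.36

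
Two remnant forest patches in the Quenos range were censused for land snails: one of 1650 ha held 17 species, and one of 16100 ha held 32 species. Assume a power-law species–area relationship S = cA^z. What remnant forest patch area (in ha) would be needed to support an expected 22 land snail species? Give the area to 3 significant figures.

4180 ha

z = ln(32/17) / ln(16100/1650) = 0.6325 / 2.2780 = 0.2777
c = 17 / 1650^0.2777 = 17 / 7.823 = 2.173
A = (22/2.173)^(1/0.2777) ⇒ ln A = ln(10.12)/0.2777 = 8.3371
A = e^8.3371 ≈ 4176 ha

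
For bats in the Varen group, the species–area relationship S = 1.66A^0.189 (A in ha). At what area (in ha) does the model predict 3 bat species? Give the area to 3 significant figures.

22.9 ha

3 = 1.66 × A^0.189  ⇒  A^0.189 = 3/1.66 = 1.807
ln A = ln(1.807) / 0.189 = 0.5918 / 0.189 = 3.1312
A = e^3.1312 ≈ 22.9 ha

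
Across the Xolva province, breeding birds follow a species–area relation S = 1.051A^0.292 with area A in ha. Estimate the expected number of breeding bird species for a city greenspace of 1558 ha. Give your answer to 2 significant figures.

9.0

S = 1.051 × 1558^0.292
ln S = ln 1.051 + 0.292 × ln 1558 = 0.0497 + 0.292 × 7.3512 = 2.1963
S = e^2.1963 ≈ 8.992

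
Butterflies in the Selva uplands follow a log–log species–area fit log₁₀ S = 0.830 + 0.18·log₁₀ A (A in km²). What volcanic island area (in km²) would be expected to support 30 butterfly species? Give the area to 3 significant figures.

3940 km²

30 = 6.761 × A^0.18  ⇒  A^0.18 = 30/6.761 = 4.437
ln A = ln(4.437) / 0.18 = 1.4901 / 0.18 = 8.2781
A = e^8.2781 ≈ 3937 km²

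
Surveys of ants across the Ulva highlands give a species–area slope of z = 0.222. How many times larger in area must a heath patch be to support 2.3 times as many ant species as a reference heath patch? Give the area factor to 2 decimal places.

(A₂/A₁)^0.222 = 2.3, so A₂/A₁ = 2.3^(1/0.222) = 2.3^4.505
ln(A₂/A₁) = ln 2.3 / 0.222 = 0.8329 / 0.222 = 3.7518
A₂/A₁ = e^3.7518 ≈ 42.6

42.60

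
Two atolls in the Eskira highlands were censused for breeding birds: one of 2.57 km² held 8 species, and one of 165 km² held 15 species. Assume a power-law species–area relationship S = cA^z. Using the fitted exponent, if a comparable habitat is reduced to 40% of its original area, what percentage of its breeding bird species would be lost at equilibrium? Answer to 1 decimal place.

12.9%

z = ln(15/8) / ln(165/2.57) = 0.6286 / 4.1620 = 0.1510
S_new/S_old = (A_new/A_old)^z = 0.4^0.1510 = exp(0.1510 × -0.9163) = 0.8708
Fraction lost = 1 − 0.8708 = 0.1292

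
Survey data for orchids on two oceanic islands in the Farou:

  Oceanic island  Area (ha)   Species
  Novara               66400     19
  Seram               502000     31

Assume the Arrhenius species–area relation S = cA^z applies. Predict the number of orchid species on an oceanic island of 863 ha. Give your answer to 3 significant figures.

6.64

z = ln(31/19) / ln(502000/66400) = 0.4895 / 2.0229 = 0.2420
c = 19 / 66400^0.2420 = 19 / 14.69 = 1.294
S₃ = 1.294 × 863^0.2420 = 1.294 × 5.135 ≈ 6.642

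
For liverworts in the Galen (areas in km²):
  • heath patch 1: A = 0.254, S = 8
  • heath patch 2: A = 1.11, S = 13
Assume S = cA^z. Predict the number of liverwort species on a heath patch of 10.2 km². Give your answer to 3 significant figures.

z = ln(13/8) / ln(1.11/0.254) = 0.4855 / 1.4748 = 0.3292
c = 8 / 0.254^0.3292 = 8 / 0.6369 = 12.56
S₃ = 12.56 × 10.2^0.3292 = 12.56 × 2.148 ≈ 26.98

27.0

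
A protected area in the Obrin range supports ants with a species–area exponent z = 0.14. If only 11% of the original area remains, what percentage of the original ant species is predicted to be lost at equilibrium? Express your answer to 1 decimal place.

26.6%

S_new/S_old = (A_new/A_old)^z = 0.11^0.14
= exp(0.14 × ln 0.11) = exp(0.14 × -2.2073) = exp(-0.3090) ≈ 0.7342
Fraction lost = 1 − 0.7342 = 0.2658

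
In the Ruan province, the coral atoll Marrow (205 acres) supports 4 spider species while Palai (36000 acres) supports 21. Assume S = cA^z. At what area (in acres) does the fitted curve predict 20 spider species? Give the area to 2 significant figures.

31000 acres

z = ln(21/4) / ln(36000/205) = 1.6582 / 5.1683 = 0.3208
c = 4 / 205^0.3208 = 4 / 5.517 = 0.725
A = (20/0.725)^(1/0.3208) ⇒ ln A = ln(27.59)/0.3208 = 10.3392
A = e^10.3392 ≈ 30922 acres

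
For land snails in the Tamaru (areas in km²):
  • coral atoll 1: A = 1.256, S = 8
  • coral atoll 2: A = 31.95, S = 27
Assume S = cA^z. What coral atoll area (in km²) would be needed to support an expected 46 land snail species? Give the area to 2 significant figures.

z = ln(27/8) / ln(31.95/1.256) = 1.2164 / 3.2362 = 0.3759
c = 8 / 1.256^0.3759 = 8 / 1.089 = 7.343
A = (46/7.343)^(1/0.3759) ⇒ ln A = ln(6.264)/0.3759 = 4.8817
A = e^4.8817 ≈ 131.9 km²

130 km²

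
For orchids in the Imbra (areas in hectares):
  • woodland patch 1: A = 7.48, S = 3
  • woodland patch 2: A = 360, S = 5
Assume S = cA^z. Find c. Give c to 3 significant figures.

2.30

z = ln(S₂/S₁) / ln(A₂/A₁) = ln(5/3) / ln(360/7.48) = 0.5108 / 3.8739 = 0.1319
c = S₁ / A₁^z = 3 / 7.48^0.1319 = 3 / 1.304 = 2.301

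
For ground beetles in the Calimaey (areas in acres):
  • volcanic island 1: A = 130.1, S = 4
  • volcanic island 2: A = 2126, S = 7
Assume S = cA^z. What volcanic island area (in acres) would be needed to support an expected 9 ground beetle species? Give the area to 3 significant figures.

z = ln(7/4) / ln(2126/130.1) = 0.5596 / 2.7937 = 0.2003
c = 4 / 130.1^0.2003 = 4 / 2.652 = 1.508
A = (9/1.508)^(1/0.2003) ⇒ ln A = ln(5.966)/0.2003 = 8.9166
A = e^8.9166 ≈ 7455 acres

7450 acres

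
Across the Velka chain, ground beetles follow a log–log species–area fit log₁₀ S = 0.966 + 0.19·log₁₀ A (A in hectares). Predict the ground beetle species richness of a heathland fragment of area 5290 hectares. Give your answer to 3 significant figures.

S = 9.247 × 5290^0.19 = 9.247 × 5.099 ≈ 47.15

47.1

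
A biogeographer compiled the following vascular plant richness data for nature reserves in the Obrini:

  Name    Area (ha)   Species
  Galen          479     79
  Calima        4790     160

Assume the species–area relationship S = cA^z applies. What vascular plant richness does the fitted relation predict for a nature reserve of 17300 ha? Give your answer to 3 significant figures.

z = ln(160/79) / ln(4790/479) = 0.7057 / 2.3026 = 0.3065
c = 79 / 479^0.3065 = 79 / 6.63 = 11.92
S₃ = 11.92 × 17300^0.3065 = 11.92 × 19.9 ≈ 237.2

237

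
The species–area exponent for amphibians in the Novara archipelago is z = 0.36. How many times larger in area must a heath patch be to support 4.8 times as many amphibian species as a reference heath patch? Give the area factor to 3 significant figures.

78.0

(A₂/A₁)^0.36 = 4.8, so A₂/A₁ = 4.8^(1/0.36) = 4.8^2.778
ln(A₂/A₁) = ln 4.8 / 0.36 = 1.5686 / 0.36 = 4.3573
A₂/A₁ = e^4.3573 ≈ 78.04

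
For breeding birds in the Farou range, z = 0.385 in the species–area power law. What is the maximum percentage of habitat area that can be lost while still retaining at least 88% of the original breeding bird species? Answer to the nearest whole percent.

28%

Need (A_new/A_old)^0.385 = 0.88, so A_new/A_old = 0.88^(1/0.385) = 0.88^2.597
ln(A_new/A_old) = ln 0.88 / 0.385 = -0.1278 / 0.385 = -0.3320
A_new/A_old = e^-0.3320 ≈ 0.7175
Fraction that can be lost = 1 − 0.7175 = 0.2825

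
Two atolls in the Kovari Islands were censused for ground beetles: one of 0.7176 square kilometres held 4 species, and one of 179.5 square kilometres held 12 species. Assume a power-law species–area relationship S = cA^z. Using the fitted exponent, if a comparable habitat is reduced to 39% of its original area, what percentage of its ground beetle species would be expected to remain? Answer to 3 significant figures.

82.9%

z = ln(12/4) / ln(179.5/0.7176) = 1.0986 / 5.5220 = 0.1990
S_new/S_old = (A_new/A_old)^z = 0.39^0.1990 = exp(0.1990 × -0.9416) = 0.8292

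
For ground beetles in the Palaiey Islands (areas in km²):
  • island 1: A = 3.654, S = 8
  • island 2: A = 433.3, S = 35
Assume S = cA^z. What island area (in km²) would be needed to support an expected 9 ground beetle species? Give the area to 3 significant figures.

5.35 km²

z = ln(35/8) / ln(433.3/3.654) = 1.4759 / 4.7756 = 0.3091
c = 8 / 3.654^0.3091 = 8 / 1.493 = 5.36
A = (9/5.36)^(1/0.3091) ⇒ ln A = ln(1.679)/0.3091 = 1.6769
A = e^1.6769 ≈ 5.349 km²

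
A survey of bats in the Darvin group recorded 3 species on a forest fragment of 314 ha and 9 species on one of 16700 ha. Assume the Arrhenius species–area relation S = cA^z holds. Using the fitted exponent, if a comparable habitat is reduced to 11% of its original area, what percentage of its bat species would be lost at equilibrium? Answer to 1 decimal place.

z = ln(9/3) / ln(16700/314) = 1.0986 / 3.9738 = 0.2765
S_new/S_old = (A_new/A_old)^z = 0.11^0.2765 = exp(0.2765 × -2.2073) = 0.5432
Fraction lost = 1 − 0.5432 = 0.4568

45.7%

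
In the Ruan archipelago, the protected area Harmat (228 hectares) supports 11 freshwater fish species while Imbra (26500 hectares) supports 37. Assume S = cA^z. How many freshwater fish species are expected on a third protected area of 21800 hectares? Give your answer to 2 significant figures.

z = ln(37/11) / ln(26500/228) = 1.2130 / 4.7556 = 0.2551
c = 11 / 228^0.2551 = 11 / 3.994 = 2.754
S₃ = 2.754 × 21800^0.2551 = 2.754 × 12.78 ≈ 35.2

35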